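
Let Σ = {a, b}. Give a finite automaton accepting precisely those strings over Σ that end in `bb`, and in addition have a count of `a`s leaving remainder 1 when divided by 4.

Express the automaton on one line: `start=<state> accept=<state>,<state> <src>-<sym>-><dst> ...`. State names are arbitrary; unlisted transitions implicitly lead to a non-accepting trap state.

start=q0 accept=q5 q0-a->q1 q0-b->q0 q1-a->q2 q1-b->q3 q2-a->q4 q2-b->q2 q3-a->q2 q3-b->q5 q4-a->q0 q4-b->q4 q5-a->q2 q5-b->q5

Run two small machines in parallel and take their product. One (3 states) tracks how much of the suffix `bb` has currently been matched; the other (4 states) tracks the count of `a`s modulo 4. Each combined state is a pair, one component from each; accept when both components accept. Minimizing collapses redundant product states.
A 6-state machine:
        a   b  
>  q0   q1  q0 
   q1   q2  q3 
   q2   q4  q2 
   q3   q2  q5 
   q4   q0  q4 
 * q5   q2  q5 
(> = start, * = accepting)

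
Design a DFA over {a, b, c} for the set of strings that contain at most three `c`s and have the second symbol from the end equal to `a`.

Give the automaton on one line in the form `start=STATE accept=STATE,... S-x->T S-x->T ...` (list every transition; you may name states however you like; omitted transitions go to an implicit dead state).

start=s0 accept=s3,s4,s5,s8,s9,s12,s13,s16 s0-a->s1 s0-b->s0 s0-c->s2 s1-a->s3 s1-b->s4 s1-c->s5 s2-a->s6 s2-b->s2 s2-c->s7 s3-a->s3 s3-b->s4 s3-c->s5 s4-a->s1 s4-b->s0 s4-c->s2 s5-a->s6 s5-b->s2 s5-c->s7 s6-a->s8 s6-b->s5 s6-c->s9 s7-a->s10 s7-b->s7 s7-c->s11 s8-a->s8 s8-b->s5 s8-c->s9 s9-a->s10 s9-b->s7 s9-c->s11 s10-a->s12 s10-b->s9 s10-c->s13 s11-a->s14 s11-b->s11 s11-c->s15 s12-a->s12 s12-b->s9 s12-c->s13 s13-a->s14 s13-b->s11 s13-c->s15 s14-a->s16 s14-b->s13 s14-c->s15 s15-a->s15 s15-b->s15 s15-c->s15 s16-a->s16 s16-b->s13 s16-c->s15

Handle the two conditions separately and then intersect. One (5 states) tracks the count of `c`s, saturating at 4; the other (13 states) tracks the last 2 symbols read. Each combined state is a pair, one component from each; accept when both components accept. After merging equivalent states the machine shrinks.
          a    b    c  
>  s0     s1   s0   s2 
   s1     s3   s4   s5 
   s2     s6   s2   s7 
 * s3     s3   s4   s5 
 * s4     s1   s0   s2 
 * s5     s6   s2   s7 
   s6     s8   s5   s9 
   s7    s10   s7  s11 
 * s8     s8   s5   s9 
 * s9    s10   s7  s11 
   s10   s12   s9  s13 
   s11   s14  s11  s15 
 * s12   s12   s9  s13 
 * s13   s14  s11  s15 
   s14   s16  s13  s15 
   s15   s15  s15  s15 
 * s16   s16  s13  s15 
(> = start, * = accepting)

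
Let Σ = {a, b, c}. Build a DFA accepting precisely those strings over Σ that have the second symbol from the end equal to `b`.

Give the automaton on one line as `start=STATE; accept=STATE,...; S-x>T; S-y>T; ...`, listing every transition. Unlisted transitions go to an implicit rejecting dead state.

start=s0; accept=s7,s8,s9; s0-a>s1; s0-b>s2; s0-c>s3; s1-a>s4; s1-b>s5; s1-c>s6; s2-a>s7; s2-b>s8; s2-c>s9; s3-a>s10; s3-b>s11; s3-c>s12; s4-a>s4; s4-b>s5; s4-c>s6; s5-a>s7; s5-b>s8; s5-c>s9; s6-a>s10; s6-b>s11; s6-c>s12; s7-a>s4; s7-b>s5; s7-c>s6; s8-a>s7; s8-b>s8; s8-c>s9; s9-a>s10; s9-b>s11; s9-c>s12; s10-a>s4; s10-b>s5; s10-c>s6; s11-a>s7; s11-b>s8; s11-c>s9; s12-a>s10; s12-b>s11; s12-c>s12

Because acceptance depends on a position counted from the end, the machine has to buffer the most recent 2 symbols. Make each state the string of the last up-to-2 symbols read; on input `x` shift the window left and append `x`. Accept when the buffered window has length 2 and begins with `b`.
          a    b    c  
>  s0     s1   s2   s3 
   s1     s4   s5   s6 
   s2     s7   s8   s9 
   s3    s10  s11  s12 
   s4     s4   s5   s6 
   s5     s7   s8   s9 
   s6    s10  s11  s12 
 * s7     s4   s5   s6 
 * s8     s7   s8   s9 
 * s9    s10  s11  s12 
   s10    s4   s5   s6 
   s11    s7   s8   s9 
   s12   s10  s11  s12 
(> = start, * = accepting)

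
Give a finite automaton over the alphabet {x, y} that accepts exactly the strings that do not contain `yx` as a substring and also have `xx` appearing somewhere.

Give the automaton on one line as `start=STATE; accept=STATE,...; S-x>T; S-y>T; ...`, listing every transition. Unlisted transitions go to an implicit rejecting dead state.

Run two small machines in parallel and take their product. One (3 states) tracks partial matches of the forbidden pattern `yx`; the other (3 states) tracks whether and how much of `xx` has been seen. Each combined state is a pair, one component from each; accept when both components accept. Equivalent product states are then merged.
        x   y  
>  q0   q1  q2 
   q1   q3  q2 
   q2   q2  q2 
 * q3   q3  q4 
 * q4   q2  q4 
(> = start, * = accepting)

start=q0; accept=q3,q4; q0-x>q1; q0-y>q2; q1-x>q3; q1-y>q2; q2-x>q2; q2-y>q2; q3-x>q3; q3-y>q4; q4-x>q2; q4-y>q4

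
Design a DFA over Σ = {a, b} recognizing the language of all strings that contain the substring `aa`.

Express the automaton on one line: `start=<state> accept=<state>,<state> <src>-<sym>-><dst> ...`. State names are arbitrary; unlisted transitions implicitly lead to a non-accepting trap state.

start=q0 accept=q2 q0-a->q1 q0-b->q0 q1-a->q2 q1-b->q0 q2-a->q2 q2-b->q2

Track how much of `aa` has been matched so far: state q0 is no progress, q2 is the absorbing accept state reached once `aa` has occurred. Intermediate states record partial matches; on a mismatch, fall back to the longest reusable overlap.
A 3-state machine:
        a   b  
>  q0   q1  q0 
   q1   q2  q0 
 * q2   q2  q2 
(> = start, * = accepting)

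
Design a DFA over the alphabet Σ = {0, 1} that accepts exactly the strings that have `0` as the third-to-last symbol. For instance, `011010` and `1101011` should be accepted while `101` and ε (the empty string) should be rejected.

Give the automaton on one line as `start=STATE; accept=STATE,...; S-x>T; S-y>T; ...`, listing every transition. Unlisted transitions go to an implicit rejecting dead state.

A DFA must remember the last 3 symbols (since which symbol is third-to-last isn't known until the input ends). Use one state per possible window of the last ≤3 symbols; accept from those whose window starts with `0`.
          0    1  
>  s0     s1   s2 
   s1     s3   s4 
   s2     s5   s6 
   s3     s7   s8 
   s4     s9  s10 
   s5    s11  s12 
   s6    s13  s14 
 * s7     s7   s8 
 * s8     s9  s10 
 * s9    s11  s12 
 * s10   s13  s14 
   s11    s7   s8 
   s12    s9  s10 
   s13   s11  s12 
   s14   s13  s14 
(> = start, * = accepting)

start=s0; accept=s7,s8,s9,s10; s0-0>s1; s0-1>s2; s1-0>s3; s1-1>s4; s2-0>s5; s2-1>s6; s3-0>s7; s3-1>s8; s4-0>s9; s4-1>s10; s5-0>s11; s5-1>s12; s6-0>s13; s6-1>s14; s7-0>s7; s7-1>s8; s8-0>s9; s8-1>s10; s9-0>s11; s9-1>s12; s10-0>s13; s10-1>s14; s11-0>s7; s11-1>s8; s12-0>s9; s12-1>s10; s13-0>s11; s13-1>s12; s14-0>s13; s14-1>s14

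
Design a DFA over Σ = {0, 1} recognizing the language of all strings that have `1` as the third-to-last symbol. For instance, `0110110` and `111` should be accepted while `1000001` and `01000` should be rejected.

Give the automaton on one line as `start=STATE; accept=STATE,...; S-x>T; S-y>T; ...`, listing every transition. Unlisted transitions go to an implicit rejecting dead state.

A DFA must remember the last 3 symbols (since which symbol is third-to-last isn't known until the input ends). Use one state per possible window of the last ≤3 symbols; accept from those whose window starts with `1`.
15 states suffice.
          0    1  
>  S0     S1   S2 
   S1     S3   S4 
   S2     S5   S6 
   S3     S7   S8 
   S4     S9  S10 
   S5    S11  S12 
   S6    S13  S14 
   S7     S7   S8 
   S8     S9  S10 
   S9    S11  S12 
   S10   S13  S14 
 * S11    S7   S8 
 * S12    S9  S10 
 * S13   S11  S12 
 * S14   S13  S14 
(> = start, * = accepting)

start=S0; accept=S11,S12,S13,S14; S0-0>S1; S0-1>S2; S1-0>S3; S1-1>S4; S2-0>S5; S2-1>S6; S3-0>S7; S3-1>S8; S4-0>S9; S4-1>S10; S5-0>S11; S5-1>S12; S6-0>S13; S6-1>S14; S7-0>S7; S7-1>S8; S8-0>S9; S8-1>S10; S9-0>S11; S9-1>S12; S10-0>S13; S10-1>S14; S11-0>S7; S11-1>S8; S12-0>S9; S12-1>S10; S13-0>S11; S13-1>S12; S14-0>S13; S14-1>S14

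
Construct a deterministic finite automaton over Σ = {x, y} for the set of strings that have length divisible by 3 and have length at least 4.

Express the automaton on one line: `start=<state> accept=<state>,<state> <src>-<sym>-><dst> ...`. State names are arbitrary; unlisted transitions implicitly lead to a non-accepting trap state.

Run two small machines in parallel and take their product. The first has 3 states tracking the input length modulo 3; the second has 6 states tracking the input length, saturating at 5. A product state is a pair (one from each), accepting exactly when both do. After merging equivalent states the machine shrinks.
With 7 states:
        x   y  
>  s0   s1  s1 
   s1   s2  s2 
   s2   s3  s3 
   s3   s4  s4 
   s4   s5  s5 
   s5   s6  s6 
 * s6   s4  s4 
(> = start, * = accepting)

start=s0 accept=s6 s0-x->s1 s0-y->s1 s1-x->s2 s1-y->s2 s2-x->s3 s2-y->s3 s3-x->s4 s3-y->s4 s4-x->s5 s4-y->s5 s5-x->s6 s5-y->s6 s6-x->s4 s6-y->s4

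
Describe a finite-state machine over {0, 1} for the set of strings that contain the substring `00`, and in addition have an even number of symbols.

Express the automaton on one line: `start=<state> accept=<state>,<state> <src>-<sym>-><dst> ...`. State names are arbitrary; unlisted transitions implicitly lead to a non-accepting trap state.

Build one automaton per condition and run them in lockstep. The first has 3 states tracking whether and how much of `00` has been seen; the second has 2 states tracking the input length modulo 2. A product state is a pair (one from each), accepting exactly when both do.
        0   1  
>  q0   q1  q2 
   q1   q3  q0 
   q2   q4  q0 
 * q3   q5  q5 
   q4   q5  q2 
   q5   q3  q3 
(> = start, * = accepting)

start=q0 accept=q3 q0-0->q1 q0-1->q2 q1-0->q3 q1-1->q0 q2-0->q4 q2-1->q0 q3-0->q5 q3-1->q5 q4-0->q5 q4-1->q2 q5-0->q3 q5-1->q3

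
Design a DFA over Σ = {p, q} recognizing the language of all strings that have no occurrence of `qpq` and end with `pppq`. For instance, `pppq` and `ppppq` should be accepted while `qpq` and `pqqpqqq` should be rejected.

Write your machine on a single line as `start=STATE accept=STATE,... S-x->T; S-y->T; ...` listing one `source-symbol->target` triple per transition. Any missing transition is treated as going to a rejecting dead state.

Handle the two conditions separately and then intersect. One (4 states) tracks partial matches of the forbidden pattern `qpq`; the other (5 states) tracks how much of the suffix `pppq` has currently been matched. Each combined state is a pair, one component from each; accept when both components accept. Equivalent product states are then merged.
8 states suffice.
        p   q  
>  s0   s1  s2 
   s1   s3  s2 
   s2   s4  s2 
   s3   s5  s2 
   s4   s3  s6 
   s5   s5  s7 
   s6   s6  s6 
 * s7   s4  s2 
(> = start, * = accepting)

start=s0; accept=s7; s0-p->s1; s0-q->s2; s1-p->s3; s1-q->s2; s2-p->s4; s2-q->s2; s3-p->s5; s3-q->s2; s4-p->s3; s4-q->s6; s5-p->s5; s5-q->s7; s6-p->s6; s6-q->s6; s7-p->s4; s7-q->s2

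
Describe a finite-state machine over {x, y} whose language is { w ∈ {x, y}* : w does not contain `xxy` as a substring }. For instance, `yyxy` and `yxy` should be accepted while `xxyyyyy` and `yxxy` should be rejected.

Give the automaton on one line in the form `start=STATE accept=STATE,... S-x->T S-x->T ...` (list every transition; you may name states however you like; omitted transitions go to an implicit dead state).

This is the complement of 'contains `xxy`'. Use the same substring-matching states — q0 through q3 holding how much of `xxy` has just been matched — but flip the accepting set: everything except the trap q3 accepts.
With 4 states:
        x   y  
>* q0   q1  q0 
 * q1   q2  q0 
 * q2   q2  q3 
   q3   q3  q3 
(> = start, * = accepting)

start=q0 accept=q0,q1,q2 q0-x->q1 q0-y->q0 q1-x->q2 q1-y->q0 q2-x->q2 q2-y->q3 q3-x->q3 q3-y->q3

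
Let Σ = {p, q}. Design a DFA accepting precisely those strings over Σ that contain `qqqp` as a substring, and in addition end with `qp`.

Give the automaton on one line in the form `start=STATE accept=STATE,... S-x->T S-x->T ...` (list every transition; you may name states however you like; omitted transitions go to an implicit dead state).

Build one automaton per condition and run them in lockstep. One (5 states) tracks whether and how much of `qqqp` has been seen; the other (3 states) tracks how much of the suffix `qp` has currently been matched. Each combined state is a pair, one component from each; accept when both components accept. After merging equivalent states the machine shrinks.
A 6-state machine:
        p   q  
>  s0   s0  s1 
   s1   s0  s2 
   s2   s0  s3 
   s3   s4  s3 
 * s4   s5  s3 
   s5   s5  s3 
(> = start, * = accepting)

start=s0 accept=s4 s0-p->s0 s0-q->s1 s1-p->s0 s1-q->s2 s2-p->s0 s2-q->s3 s3-p->s4 s3-q->s3 s4-p->s5 s4-q->s3 s5-p->s5 s5-q->s3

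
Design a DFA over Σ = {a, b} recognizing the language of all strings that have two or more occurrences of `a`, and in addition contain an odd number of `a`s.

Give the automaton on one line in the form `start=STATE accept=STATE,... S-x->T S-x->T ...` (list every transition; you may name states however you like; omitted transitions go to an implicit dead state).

start=s0 accept=s3 s0-a->s1 s0-b->s0 s1-a->s2 s1-b->s1 s2-a->s3 s2-b->s2 s3-a->s2 s3-b->s3

Handle the two conditions separately and then intersect. The first has 4 states tracking the count of `a`s, saturating at 3; the second has 2 states tracking the count of `a`s modulo 2. A product state is a pair (one from each), accepting exactly when both do. Minimizing collapses redundant product states.
A 4-state machine:
        a   b  
>  s0   s1  s0 
   s1   s2  s1 
   s2   s3  s2 
 * s3   s2  s3 
(> = start, * = accepting)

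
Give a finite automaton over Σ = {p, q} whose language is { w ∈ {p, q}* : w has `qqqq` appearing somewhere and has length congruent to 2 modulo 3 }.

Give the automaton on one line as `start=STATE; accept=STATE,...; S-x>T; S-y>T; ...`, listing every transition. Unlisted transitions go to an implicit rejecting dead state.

Build one automaton per condition and run them in lockstep. The first has 5 states tracking whether and how much of `qqqq` has been seen; the second has 3 states tracking the input length modulo 3. A product state is a pair (one from each), accepting exactly when both do.
15 states suffice.
       p  q 
>  A   B  C 
   B   D  E 
   C   D  F 
   D   A  G 
   E   A  H 
   F   A  I 
   G   B  J 
   H   B  K 
   I   B  L 
   J   D  M 
   K   D  N 
   L   N  N 
   M   A  O 
 * N   O  O 
   O   L  L 
(> = start, * = accepting)

start=A; accept=N; A-p>B; A-q>C; B-p>D; B-q>E; C-p>D; C-q>F; D-p>A; D-q>G; E-p>A; E-q>H; F-p>A; F-q>I; G-p>B; G-q>J; H-p>B; H-q>K; I-p>B; I-q>L; J-p>D; J-q>M; K-p>D; K-q>N; L-p>N; L-q>N; M-p>A; M-q>O; N-p>O; N-q>O; O-p>L; O-q>L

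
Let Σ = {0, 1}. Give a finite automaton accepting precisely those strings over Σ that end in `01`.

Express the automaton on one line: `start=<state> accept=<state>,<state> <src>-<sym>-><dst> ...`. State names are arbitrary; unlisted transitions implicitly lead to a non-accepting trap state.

Let each state record the length of the longest suffix of the input read so far that is also a prefix of `01`. S1 means the last symbol is `0`; S2 means the last 2 symbols are `01`. Accept only at S2, where the string currently ends in `01`.
A 3-state machine:
        0   1  
>  S0   S1  S0 
   S1   S1  S2 
 * S2   S1  S0 
(> = start, * = accepting)

start=S0 accept=S2 S0-0->S1 S0-1->S0 S1-0->S1 S1-1->S2 S2-0->S1 S2-1->S0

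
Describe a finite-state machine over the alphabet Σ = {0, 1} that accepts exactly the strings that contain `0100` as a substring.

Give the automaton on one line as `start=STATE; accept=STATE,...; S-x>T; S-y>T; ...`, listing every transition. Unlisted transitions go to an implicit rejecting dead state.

States q0..q3 record the length of the longest prefix of `0100` that matches the current input suffix. Reaching q4 means `0100` has been seen, and we stay there forever. Accept from q4.
5 states suffice.
        0   1  
>  q0   q1  q0 
   q1   q1  q2 
   q2   q3  q0 
   q3   q4  q2 
 * q4   q4  q4 
(> = start, * = accepting)

start=q0; accept=q4; q0-0>q1; q0-1>q0; q1-0>q1; q1-1>q2; q2-0>q3; q2-1>q0; q3-0>q4; q3-1>q2; q4-0>q4; q4-1>q4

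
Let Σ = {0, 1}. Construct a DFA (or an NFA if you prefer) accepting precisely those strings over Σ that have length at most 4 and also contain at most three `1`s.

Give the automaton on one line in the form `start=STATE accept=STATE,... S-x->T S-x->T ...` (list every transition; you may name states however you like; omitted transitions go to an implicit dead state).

Handle the two conditions separately and then intersect. The first has 6 states tracking the input length, saturating at 5; the second has 5 states tracking the count of `1`s, saturating at 4. A product state is a pair (one from each), accepting exactly when both do.
With 20 states:
          0    1  
>* q0     q1   q2 
 * q1     q3   q4 
 * q2     q4   q5 
 * q3     q6   q7 
 * q4     q7   q8 
 * q5     q8   q9 
 * q6    q10  q11 
 * q7    q11  q12 
 * q8    q12  q13 
 * q9    q13  q14 
 * q10   q15  q16 
 * q11   q16  q17 
 * q12   q17  q18 
 * q13   q18  q19 
   q14   q19  q19 
   q15   q15  q16 
   q16   q16  q17 
   q17   q17  q18 
   q18   q18  q19 
   q19   q19  q19 
(> = start, * = accepting)

start=q0 accept=q0,q1,q2,q3,q4,q5,q6,q7,q8,q9,q10,q11,q12,q13 q0-0->q1 q0-1->q2 q1-0->q3 q1-1->q4 q2-0->q4 q2-1->q5 q3-0->q6 q3-1->q7 q4-0->q7 q4-1->q8 q5-0->q8 q5-1->q9 q6-0->q10 q6-1->q11 q7-0->q11 q7-1->q12 q8-0->q12 q8-1->q13 q9-0->q13 q9-1->q14 q10-0->q15 q10-1->q16 q11-0->q16 q11-1->q17 q12-0->q17 q12-1->q18 q13-0->q18 q13-1->q19 q14-0->q19 q14-1->q19 q15-0->q15 q15-1->q16 q16-0->q16 q16-1->q17 q17-0->q17 q17-1->q18 q18-0->q18 q18-1->q19 q19-0->q19 q19-1->q19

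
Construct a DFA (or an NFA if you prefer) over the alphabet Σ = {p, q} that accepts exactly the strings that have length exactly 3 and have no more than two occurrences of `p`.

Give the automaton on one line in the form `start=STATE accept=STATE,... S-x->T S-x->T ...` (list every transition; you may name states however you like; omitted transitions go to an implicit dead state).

start=s0 accept=s6 s0-p->s1 s0-q->s2 s1-p->s3 s1-q->s4 s2-p->s4 s2-q->s4 s3-p->s5 s3-q->s6 s4-p->s6 s4-q->s6 s5-p->s5 s5-q->s5 s6-p->s5 s6-q->s5

Build one automaton per condition and run them in lockstep. The first has 5 states tracking the input length, saturating at 4; the second has 4 states tracking the count of `p`s, saturating at 3. A product state is a pair (one from each), accepting exactly when both do. After merging equivalent states the machine shrinks.
With 7 states:
        p   q  
>  s0   s1  s2 
   s1   s3  s4 
   s2   s4  s4 
   s3   s5  s6 
   s4   s6  s6 
   s5   s5  s5 
 * s6   s5  s5 
(> = start, * = accepting)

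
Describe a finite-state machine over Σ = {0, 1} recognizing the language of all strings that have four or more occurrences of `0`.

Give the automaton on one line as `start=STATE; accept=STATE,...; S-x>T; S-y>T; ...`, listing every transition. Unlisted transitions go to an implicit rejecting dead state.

Count `0`s, saturating at 5: states S0 through S4 mean 0 through 4 `0`s seen; S5 means more than 4. Each `0` increments (capped at S5); other symbols loop. Accept from {S4, S5}.
        0   1  
>  S0   S1  S0 
   S1   S2  S1 
   S2   S3  S2 
   S3   S4  S3 
 * S4   S5  S4 
 * S5   S5  S5 
(> = start, * = accepting)

start=S0; accept=S4,S5; S0-0>S1; S0-1>S0; S1-0>S2; S1-1>S1; S2-0>S3; S2-1>S2; S3-0>S4; S3-1>S3; S4-0>S5; S4-1>S4; S5-0>S5; S5-1>S5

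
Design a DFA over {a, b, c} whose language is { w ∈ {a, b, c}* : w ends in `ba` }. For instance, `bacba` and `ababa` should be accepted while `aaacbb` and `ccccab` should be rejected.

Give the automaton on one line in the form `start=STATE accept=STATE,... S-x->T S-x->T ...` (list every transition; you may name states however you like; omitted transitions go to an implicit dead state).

Remember how much of `ba` the current input suffix matches. State q0 means no match yet; q1 means the last symbol is `b`; q2 means the last 2 symbols are `ba`. Only q2 accepts. On a mismatch, fall back to the longest proper suffix that is still a prefix of `ba`.
A 3-state machine:
        a   b   c  
>  q0   q0  q1  q0 
   q1   q2  q1  q0 
 * q2   q0  q1  q0 
(> = start, * = accepting)

start=q0 accept=q2 q0-a->q0 q0-b->q1 q0-c->q0 q1-a->q2 q1-b->q1 q1-c->q0 q2-a->q0 q2-b->q1 q2-c->q0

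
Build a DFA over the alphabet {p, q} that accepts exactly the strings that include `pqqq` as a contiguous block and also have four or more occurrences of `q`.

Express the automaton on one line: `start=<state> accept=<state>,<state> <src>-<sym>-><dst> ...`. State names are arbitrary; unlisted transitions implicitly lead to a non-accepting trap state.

Build one automaton per condition and run them in lockstep. One (5 states) tracks whether and how much of `pqqq` has been seen; the other (6 states) tracks the count of `q`s, saturating at 5. Each combined state is a pair, one component from each; accept when both components accept.
24 states suffice.
          p    q  
>  s0     s1   s2 
   s1     s1   s3 
   s2     s4   s5 
   s3     s4   s6 
   s4     s4   s7 
   s5     s8   s9 
   s6     s8  s10 
   s7     s8  s11 
   s8     s8  s12 
   s9    s13  s14 
   s10   s10  s15 
   s11   s13  s15 
   s12   s13  s16 
   s13   s13  s17 
   s14   s18  s19 
 * s15   s15  s20 
   s16   s18  s20 
   s17   s18  s21 
   s18   s18  s22 
   s19   s23  s19 
 * s20   s20  s20 
   s21   s23  s20 
   s22   s23  s21 
   s23   s23  s22 
(> = start, * = accepting)

start=s0 accept=s15,s20 s0-p->s1 s0-q->s2 s1-p->s1 s1-q->s3 s2-p->s4 s2-q->s5 s3-p->s4 s3-q->s6 s4-p->s4 s4-q->s7 s5-p->s8 s5-q->s9 s6-p->s8 s6-q->s10 s7-p->s8 s7-q->s11 s8-p->s8 s8-q->s12 s9-p->s13 s9-q->s14 s10-p->s10 s10-q->s15 s11-p->s13 s11-q->s15 s12-p->s13 s12-q->s16 s13-p->s13 s13-q->s17 s14-p->s18 s14-q->s19 s15-p->s15 s15-q->s20 s16-p->s18 s16-q->s20 s17-p->s18 s17-q->s21 s18-p->s18 s18-q->s22 s19-p->s23 s19-q->s19 s20-p->s20 s20-q->s20 s21-p->s23 s21-q->s20 s22-p->s23 s22-q->s21 s23-p->s23 s23-q->s22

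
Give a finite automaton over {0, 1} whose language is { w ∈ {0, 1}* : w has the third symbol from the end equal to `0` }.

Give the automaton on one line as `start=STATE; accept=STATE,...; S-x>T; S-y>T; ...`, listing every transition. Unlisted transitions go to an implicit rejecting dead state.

start=s0; accept=s7,s8,s9,s10; s0-0>s1; s0-1>s2; s1-0>s3; s1-1>s4; s2-0>s5; s2-1>s6; s3-0>s7; s3-1>s8; s4-0>s9; s4-1>s10; s5-0>s11; s5-1>s12; s6-0>s13; s6-1>s14; s7-0>s7; s7-1>s8; s8-0>s9; s8-1>s10; s9-0>s11; s9-1>s12; s10-0>s13; s10-1>s14; s11-0>s7; s11-1>s8; s12-0>s9; s12-1>s10; s13-0>s11; s13-1>s12; s14-0>s13; s14-1>s14

A DFA must remember the last 3 symbols (since which symbol is third-to-last isn't known until the input ends). Use one state per possible window of the last ≤3 symbols; accept from those whose window starts with `0`.
          0    1  
>  s0     s1   s2 
   s1     s3   s4 
   s2     s5   s6 
   s3     s7   s8 
   s4     s9  s10 
   s5    s11  s12 
   s6    s13  s14 
 * s7     s7   s8 
 * s8     s9  s10 
 * s9    s11  s12 
 * s10   s13  s14 
   s11    s7   s8 
   s12    s9  s10 
   s13   s11  s12 
   s14   s13  s14 
(> = start, * = accepting)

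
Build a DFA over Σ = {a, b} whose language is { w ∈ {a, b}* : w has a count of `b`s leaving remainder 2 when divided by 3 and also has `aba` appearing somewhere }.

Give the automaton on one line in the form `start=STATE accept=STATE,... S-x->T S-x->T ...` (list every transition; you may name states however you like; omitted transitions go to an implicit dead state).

Handle the two conditions separately and then intersect. The first has 3 states tracking the count of `b`s modulo 3; the second has 4 states tracking whether and how much of `aba` has been seen. A product state is a pair (one from each), accepting exactly when both do.
12 states suffice.
          a    b  
>  q0     q1   q2 
   q1     q1   q3 
   q2     q4   q5 
   q3     q6   q5 
   q4     q4   q7 
   q5     q8   q0 
   q6     q6   q9 
   q7     q9   q0 
   q8     q8  q10 
 * q9     q9  q11 
   q10   q11   q2 
   q11   q11   q6 
(> = start, * = accepting)

start=q0 accept=q9 q0-a->q1 q0-b->q2 q1-a->q1 q1-b->q3 q2-a->q4 q2-b->q5 q3-a->q6 q3-b->q5 q4-a->q4 q4-b->q7 q5-a->q8 q5-b->q0 q6-a->q6 q6-b->q9 q7-a->q9 q7-b->q0 q8-a->q8 q8-b->q10 q9-a->q9 q9-b->q11 q10-a->q11 q10-b->q2 q11-a->q11 q11-b->q6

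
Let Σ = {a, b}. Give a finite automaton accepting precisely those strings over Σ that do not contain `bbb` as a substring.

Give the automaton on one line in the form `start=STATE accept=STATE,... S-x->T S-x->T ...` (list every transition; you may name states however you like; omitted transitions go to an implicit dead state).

start=q0 accept=q0,q1,q2 q0-a->q0 q0-b->q1 q1-a->q0 q1-b->q2 q2-a->q0 q2-b->q3 q3-a->q3 q3-b->q3

Track partial matches of the forbidden pattern `bbb`. State q3 is a dead state reached once `bbb` has occurred; every other state accepts. q0 means no part of `bbb` is currently matched.
A 4-state machine:
        a   b  
>* q0   q0  q1 
 * q1   q0  q2 
 * q2   q0  q3 
   q3   q3  q3 
(> = start, * = accepting)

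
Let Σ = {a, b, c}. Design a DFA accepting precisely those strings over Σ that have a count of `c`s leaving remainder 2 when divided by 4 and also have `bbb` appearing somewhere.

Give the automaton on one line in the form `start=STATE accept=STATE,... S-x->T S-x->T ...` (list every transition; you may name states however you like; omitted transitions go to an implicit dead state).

Handle the two conditions separately and then intersect. One (4 states) tracks the count of `c`s modulo 4; the other (4 states) tracks whether and how much of `bbb` has been seen. Each combined state is a pair, one component from each; accept when both components accept.
          a    b    c  
>  s0     s0   s1   s2 
   s1     s0   s3   s2 
   s2     s2   s4   s5 
   s3     s0   s6   s2 
   s4     s2   s7   s5 
   s5     s5   s8   s9 
   s6     s6   s6  s10 
   s7     s2  s10   s5 
   s8     s5  s11   s9 
   s9     s9  s12   s0 
   s10   s10  s10  s13 
   s11    s5  s13   s9 
   s12    s9  s14   s0 
 * s13   s13  s13  s15 
   s14    s9  s15   s0 
   s15   s15  s15   s6 
(> = start, * = accepting)

start=s0 accept=s13 s0-a->s0 s0-b->s1 s0-c->s2 s1-a->s0 s1-b->s3 s1-c->s2 s2-a->s2 s2-b->s4 s2-c->s5 s3-a->s0 s3-b->s6 s3-c->s2 s4-a->s2 s4-b->s7 s4-c->s5 s5-a->s5 s5-b->s8 s5-c->s9 s6-a->s6 s6-b->s6 s6-c->s10 s7-a->s2 s7-b->s10 s7-c->s5 s8-a->s5 s8-b->s11 s8-c->s9 s9-a->s9 s9-b->s12 s9-c->s0 s10-a->s10 s10-b->s10 s10-c->s13 s11-a->s5 s11-b->s13 s11-c->s9 s12-a->s9 s12-b->s14 s12-c->s0 s13-a->s13 s13-b->s13 s13-c->s15 s14-a->s9 s14-b->s15 s14-c->s0 s15-a->s15 s15-b->s15 s15-c->s6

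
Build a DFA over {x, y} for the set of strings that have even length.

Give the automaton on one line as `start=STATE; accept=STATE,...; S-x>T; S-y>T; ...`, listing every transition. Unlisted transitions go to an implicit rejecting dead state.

Count input length modulo 2: every symbol advances one step around the cycle A → B → A. Accept at A.
With 2 states:
       x  y 
>* A   B  B 
   B   A  A 
(> = start, * = accepting)

start=A; accept=A; A-x>B; A-y>B; B-x>A; B-y>A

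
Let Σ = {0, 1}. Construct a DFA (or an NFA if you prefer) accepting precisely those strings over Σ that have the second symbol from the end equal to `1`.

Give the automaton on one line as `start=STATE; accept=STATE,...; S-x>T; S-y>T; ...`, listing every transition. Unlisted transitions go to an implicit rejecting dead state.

start=q0; accept=q5,q6; q0-0>q1; q0-1>q2; q1-0>q3; q1-1>q4; q2-0>q5; q2-1>q6; q3-0>q3; q3-1>q4; q4-0>q5; q4-1>q6; q5-0>q3; q5-1>q4; q6-0>q5; q6-1>q6

Because acceptance depends on a position counted from the end, the machine has to buffer the most recent 2 symbols. Make each state the string of the last up-to-2 symbols read; on input `x` shift the window left and append `x`. Accept when the buffered window has length 2 and begins with `1`.
        0   1  
>  q0   q1  q2 
   q1   q3  q4 
   q2   q5  q6 
   q3   q3  q4 
   q4   q5  q6 
 * q5   q3  q4 
 * q6   q5  q6 
(> = start, * = accepting)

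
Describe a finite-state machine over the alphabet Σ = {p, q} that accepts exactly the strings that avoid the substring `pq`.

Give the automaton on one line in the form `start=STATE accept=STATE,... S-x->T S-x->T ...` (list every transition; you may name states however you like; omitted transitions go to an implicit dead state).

This is the complement of 'contains `pq`'. Use the same substring-matching states — A through C holding how much of `pq` has just been matched — but flip the accepting set: everything except the trap C accepts.
A 3-state machine:
       p  q 
>* A   B  A 
 * B   B  C 
   C   C  C 
(> = start, * = accepting)

start=A accept=A,B A-p->B A-q->A B-p->B B-q->C C-p->C C-q->C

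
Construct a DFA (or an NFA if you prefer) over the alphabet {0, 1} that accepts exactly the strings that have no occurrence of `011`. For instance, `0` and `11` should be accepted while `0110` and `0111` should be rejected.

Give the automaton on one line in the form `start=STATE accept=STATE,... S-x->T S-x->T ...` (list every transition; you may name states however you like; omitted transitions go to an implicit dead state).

Track partial matches of the forbidden pattern `011`. State q3 is a dead state reached once `011` has occurred; every other state accepts. q0 means no part of `011` is currently matched.
A 4-state machine:
        0   1  
>* q0   q1  q0 
 * q1   q1  q2 
 * q2   q1  q3 
   q3   q3  q3 
(> = start, * = accepting)

start=q0 accept=q0,q1,q2 q0-0->q1 q0-1->q0 q1-0->q1 q1-1->q2 q2-0->q1 q2-1->q3 q3-0->q3 q3-1->q3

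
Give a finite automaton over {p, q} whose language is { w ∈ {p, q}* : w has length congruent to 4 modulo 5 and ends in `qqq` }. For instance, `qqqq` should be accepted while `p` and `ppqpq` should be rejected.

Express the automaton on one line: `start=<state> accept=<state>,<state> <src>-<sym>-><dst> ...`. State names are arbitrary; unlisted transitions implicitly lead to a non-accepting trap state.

start=A accept=H A-p->B A-q->B B-p->C B-q->D C-p->E C-q->E D-p->E D-q->F E-p->G E-q->G F-p->G F-q->H G-p->A G-q->A H-p->A H-q->A

Run two small machines in parallel and take their product. One (5 states) tracks the input length modulo 5; the other (4 states) tracks how much of the suffix `qqq` has currently been matched. Each combined state is a pair, one component from each; accept when both components accept. After merging equivalent states the machine shrinks.
8 states suffice.
       p  q 
>  A   B  B 
   B   C  D 
   C   E  E 
   D   E  F 
   E   G  G 
   F   G  H 
   G   A  A 
 * H   A  A 
(> = start, * = accepting)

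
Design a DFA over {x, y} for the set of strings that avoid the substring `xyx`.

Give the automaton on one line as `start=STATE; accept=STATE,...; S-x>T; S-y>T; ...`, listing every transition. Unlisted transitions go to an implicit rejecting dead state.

start=S0; accept=S0,S1,S2; S0-x>S1; S0-y>S0; S1-x>S1; S1-y>S2; S2-x>S3; S2-y>S0; S3-x>S3; S3-y>S3

Track partial matches of the forbidden pattern `xyx`. State S3 is a dead state reached once `xyx` has occurred; every other state accepts. S0 means no part of `xyx` is currently matched.
A 4-state machine:
        x   y  
>* S0   S1  S0 
 * S1   S1  S2 
 * S2   S3  S0 
   S3   S3  S3 
(> = start, * = accepting)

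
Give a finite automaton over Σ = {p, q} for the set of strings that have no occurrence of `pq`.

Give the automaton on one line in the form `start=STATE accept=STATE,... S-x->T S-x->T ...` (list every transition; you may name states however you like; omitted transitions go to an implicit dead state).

Track partial matches of the forbidden pattern `pq`. State C is a dead state reached once `pq` has occurred; every other state accepts. A means no part of `pq` is currently matched.
       p  q 
>* A   B  A 
 * B   B  C 
   C   C  C 
(> = start, * = accepting)

start=A accept=A,B A-p->B A-q->A B-p->B B-q->C C-p->C C-q->C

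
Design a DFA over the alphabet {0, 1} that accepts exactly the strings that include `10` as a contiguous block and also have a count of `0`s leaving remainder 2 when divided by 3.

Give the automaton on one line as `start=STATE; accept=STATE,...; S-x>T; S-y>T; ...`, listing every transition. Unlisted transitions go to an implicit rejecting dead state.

Build one automaton per condition and run them in lockstep. One (3 states) tracks whether and how much of `10` has been seen; the other (3 states) tracks the count of `0`s modulo 3. Each combined state is a pair, one component from each; accept when both components accept.
With 9 states:
        0   1  
>  S0   S1  S2 
   S1   S3  S4 
   S2   S5  S2 
   S3   S0  S6 
   S4   S7  S4 
   S5   S7  S5 
   S6   S8  S6 
 * S7   S8  S7 
   S8   S5  S8 
(> = start, * = accepting)

start=S0; accept=S7; S0-0>S1; S0-1>S2; S1-0>S3; S1-1>S4; S2-0>S5; S2-1>S2; S3-0>S0; S3-1>S6; S4-0>S7; S4-1>S4; S5-0>S7; S5-1>S5; S6-0>S8; S6-1>S6; S7-0>S8; S7-1>S7; S8-0>S5; S8-1>S8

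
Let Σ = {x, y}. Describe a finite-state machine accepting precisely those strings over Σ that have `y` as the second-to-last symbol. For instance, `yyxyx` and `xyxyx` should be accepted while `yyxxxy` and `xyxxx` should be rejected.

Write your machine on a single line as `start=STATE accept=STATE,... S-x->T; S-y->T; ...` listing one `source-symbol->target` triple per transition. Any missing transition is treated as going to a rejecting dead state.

start=q0; accept=q5,q6; q0-x->q1; q0-y->q2; q1-x->q3; q1-y->q4; q2-x->q5; q2-y->q6; q3-x->q3; q3-y->q4; q4-x->q5; q4-y->q6; q5-x->q3; q5-y->q4; q6-x->q5; q6-y->q6

A DFA must remember the last 2 symbols (since which symbol is second-to-last isn't known until the input ends). Use one state per possible window of the last ≤2 symbols; accept from those whose window starts with `y`.
A 7-state machine:
        x   y  
>  q0   q1  q2 
   q1   q3  q4 
   q2   q5  q6 
   q3   q3  q4 
   q4   q5  q6 
 * q5   q3  q4 
 * q6   q5  q6 
(> = start, * = accepting)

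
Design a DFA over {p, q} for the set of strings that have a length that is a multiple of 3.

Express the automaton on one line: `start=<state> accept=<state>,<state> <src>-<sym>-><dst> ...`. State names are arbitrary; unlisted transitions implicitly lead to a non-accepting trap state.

Count input length modulo 3: every symbol advances one step around the cycle s0 → s1 → s2 → s0. Accept at s0.
3 states suffice.
        p   q  
>* s0   s1  s1 
   s1   s2  s2 
   s2   s0  s0 
(> = start, * = accepting)

start=s0 accept=s0 s0-p->s1 s0-q->s1 s1-p->s2 s1-q->s2 s2-p->s0 s2-q->s0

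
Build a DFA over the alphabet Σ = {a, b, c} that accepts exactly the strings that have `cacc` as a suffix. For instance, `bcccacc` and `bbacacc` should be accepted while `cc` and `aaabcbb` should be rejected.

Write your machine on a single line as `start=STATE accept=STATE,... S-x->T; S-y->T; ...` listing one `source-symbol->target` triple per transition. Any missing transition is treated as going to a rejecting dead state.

Remember how much of `cacc` the current input suffix matches. State S0 means no match yet; S1 means the last symbol is `c`; S2 means the last 2 symbols are `ca`; S3 means the last 3 symbols are `cac`; S4 means the last 4 symbols are `cacc`. Only S4 accepts. On a mismatch, fall back to the longest proper suffix that is still a prefix of `cacc`.
        a   b   c  
>  S0   S0  S0  S1 
   S1   S2  S0  S1 
   S2   S0  S0  S3 
   S3   S2  S0  S4 
 * S4   S2  S0  S1 
(> = start, * = accepting)

start=S0; accept=S4; S0-a->S0; S0-b->S0; S0-c->S1; S1-a->S2; S1-b->S0; S1-c->S1; S2-a->S0; S2-b->S0; S2-c->S3; S3-a->S2; S3-b->S0; S3-c->S4; S4-a->S2; S4-b->S0; S4-c->S1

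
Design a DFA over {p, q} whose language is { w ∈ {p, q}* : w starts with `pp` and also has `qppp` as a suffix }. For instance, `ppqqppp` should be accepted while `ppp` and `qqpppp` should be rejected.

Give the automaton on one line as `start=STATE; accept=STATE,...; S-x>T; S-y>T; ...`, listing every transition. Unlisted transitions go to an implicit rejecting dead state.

start=S0; accept=S11; S0-p>S1; S0-q>S2; S1-p>S3; S1-q>S2; S2-p>S4; S2-q>S2; S3-p>S3; S3-q>S5; S4-p>S6; S4-q>S2; S5-p>S7; S5-q>S5; S6-p>S8; S6-q>S2; S7-p>S9; S7-q>S5; S8-p>S10; S8-q>S2; S9-p>S11; S9-q>S5; S10-p>S10; S10-q>S2; S11-p>S3; S11-q>S5

Build one automaton per condition and run them in lockstep. One (4 states) tracks whether the input so far still matches the prefix `pp`; the other (5 states) tracks how much of the suffix `qppp` has currently been matched. Each combined state is a pair, one component from each; accept when both components accept.
A 12-state machine:
          p    q  
>  S0     S1   S2 
   S1     S3   S2 
   S2     S4   S2 
   S3     S3   S5 
   S4     S6   S2 
   S5     S7   S5 
   S6     S8   S2 
   S7     S9   S5 
   S8    S10   S2 
   S9    S11   S5 
   S10   S10   S2 
 * S11    S3   S5 
(> = start, * = accepting)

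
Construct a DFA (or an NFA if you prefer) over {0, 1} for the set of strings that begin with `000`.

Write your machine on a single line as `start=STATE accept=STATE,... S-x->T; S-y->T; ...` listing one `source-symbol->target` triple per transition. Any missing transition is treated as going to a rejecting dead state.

Walk along `000` while the input agrees: from q0 take `0` to q1, and so on. Any deviation drops to the rejecting sink q4. Once q3 is reached the prefix is confirmed and every continuation is accepted.
With 5 states:
        0   1  
>  q0   q1  q4 
   q1   q2  q4 
   q2   q3  q4 
 * q3   q3  q3 
   q4   q4  q4 
(> = start, * = accepting)

start=q0; accept=q3; q0-0->q1; q0-1->q4; q1-0->q2; q1-1->q4; q2-0->q3; q2-1->q4; q3-0->q3; q3-1->q3; q4-0->q4; q4-1->q4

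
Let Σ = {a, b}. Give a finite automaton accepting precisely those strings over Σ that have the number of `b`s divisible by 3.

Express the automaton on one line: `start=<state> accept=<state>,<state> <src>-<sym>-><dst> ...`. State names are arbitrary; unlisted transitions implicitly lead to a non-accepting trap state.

start=s0 accept=s0 s0-a->s0 s0-b->s1 s1-a->s1 s1-b->s2 s2-a->s2 s2-b->s0

The only thing that matters is how many `b`s have appeared, reduced mod 3. Use one state per residue: s0 for 0, …, s2 for 2. Reading `b` moves to the next residue; anything else stays put. s0 is accepting.
A 3-state machine:
        a   b  
>* s0   s0  s1 
   s1   s1  s2 
   s2   s2  s0 
(> = start, * = accepting)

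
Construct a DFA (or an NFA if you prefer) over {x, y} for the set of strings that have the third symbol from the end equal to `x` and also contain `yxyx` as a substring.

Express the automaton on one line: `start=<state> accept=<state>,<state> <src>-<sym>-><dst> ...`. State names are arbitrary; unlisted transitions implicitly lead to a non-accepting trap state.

start=A accept=E,H,I,J A-x->A A-y->B B-x->C B-y->B C-x->A C-y->D D-x->E D-y->B E-x->F E-y->G F-x->H F-y->I G-x->E G-y->J H-x->H H-y->I I-x->E I-y->J J-x->K J-y->L K-x->F K-y->G L-x->K L-y->L

Handle the two conditions separately and then intersect. The first has 15 states tracking the last 3 symbols read; the second has 5 states tracking whether and how much of `yxyx` has been seen. A product state is a pair (one from each), accepting exactly when both do. Minimizing collapses redundant product states.
12 states suffice.
       x  y 
>  A   A  B 
   B   C  B 
   C   A  D 
   D   E  B 
 * E   F  G 
   F   H  I 
   G   E  J 
 * H   H  I 
 * I   E  J 
 * J   K  L 
   K   F  G 
   L   K  L 
(> = start, * = accepting)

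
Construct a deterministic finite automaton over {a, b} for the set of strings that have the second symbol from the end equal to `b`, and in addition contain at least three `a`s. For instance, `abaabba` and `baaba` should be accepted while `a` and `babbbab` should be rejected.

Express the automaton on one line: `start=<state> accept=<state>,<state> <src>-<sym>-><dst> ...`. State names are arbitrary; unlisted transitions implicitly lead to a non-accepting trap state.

Run two small machines in parallel and take their product. One (7 states) tracks the last 2 symbols read; the other (5 states) tracks the count of `a`s, saturating at 4. Each combined state is a pair, one component from each; accept when both components accept.
A 19-state machine:
          a    b  
>  s0     s1   s2 
   s1     s3   s4 
   s2     s5   s6 
   s3     s7   s8 
   s4     s9  s10 
   s5     s3   s4 
   s6     s5   s6 
   s7    s11  s12 
   s8    s13  s14 
   s9     s7   s8 
   s10    s9  s10 
   s11   s11  s15 
   s12   s16  s17 
 * s13   s11  s12 
   s14   s13  s14 
   s15   s16  s18 
 * s16   s11  s15 
 * s17   s16  s17 
 * s18   s16  s18 
(> = start, * = accepting)

start=s0 accept=s13,s16,s17,s18 s0-a->s1 s0-b->s2 s1-a->s3 s1-b->s4 s2-a->s5 s2-b->s6 s3-a->s7 s3-b->s8 s4-a->s9 s4-b->s10 s5-a->s3 s5-b->s4 s6-a->s5 s6-b->s6 s7-a->s11 s7-b->s12 s8-a->s13 s8-b->s14 s9-a->s7 s9-b->s8 s10-a->s9 s10-b->s10 s11-a->s11 s11-b->s15 s12-a->s16 s12-b->s17 s13-a->s11 s13-b->s12 s14-a->s13 s14-b->s14 s15-a->s16 s15-b->s18 s16-a->s11 s16-b->s15 s17-a->s16 s17-b->s17 s18-a->s16 s18-b->s18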